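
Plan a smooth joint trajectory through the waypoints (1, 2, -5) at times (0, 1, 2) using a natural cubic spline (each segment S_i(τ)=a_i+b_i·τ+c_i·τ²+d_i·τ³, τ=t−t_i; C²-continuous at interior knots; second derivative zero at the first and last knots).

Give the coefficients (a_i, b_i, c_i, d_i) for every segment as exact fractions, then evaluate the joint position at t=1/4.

Δ: Δ0=1, Δ1=-7
row 1: diag=4, rhs=-48; c'=1/4, d'=-12
back: M1=-12
M: M0=0, M1=-12, M2=0
seg 0: a=1, c=M0/2=0, d=(M1−M0)/(6·1)=-2, b=Δ0−h0·(2M0+M1)/6=3
seg 1: a=2, c=M1/2=-6, d=(M2−M1)/(6·1)=2, b=Δ1−h1·(2M1+M2)/6=-3
t_q=1/4 → seg 0, τ=1/4; S=1+3·τ+0·τ²+-2·τ³=55/32

  seg 0: a=1 b=3 c=0 d=-2
  seg 1: a=2 b=-3 c=-6 d=2
S(1/4) = 55/32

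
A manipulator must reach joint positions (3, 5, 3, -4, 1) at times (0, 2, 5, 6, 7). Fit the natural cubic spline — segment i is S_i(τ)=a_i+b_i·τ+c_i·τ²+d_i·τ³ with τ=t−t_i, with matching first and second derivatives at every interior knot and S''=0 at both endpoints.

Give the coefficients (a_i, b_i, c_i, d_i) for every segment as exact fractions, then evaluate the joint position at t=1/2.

Δ: Δ0=1, Δ1=-2/3, Δ2=-7, Δ3=5
row 1: diag=10, rhs=-10; c'=3/10, d'=-1
row 2: denom=8−3·3/10=71/10; d'=(-38−3·-1)/(71/10)=-350/71
row 3: denom=4−1·10/71=274/71; d'=(72−1·-350/71)/(274/71)=2731/137
back: M3=2731/137
back: M2=-350/71−10/71·2731/137=-1060/137
back: M1=-1−3/10·-1060/137=181/137
M: M0=0, M1=181/137, M2=-1060/137, M3=2731/137, M4=0
seg 0: a=3, c=M0/2=0, d=(M1−M0)/(6·2)=181/1644, b=Δ0−h0·(2M0+M1)/6=230/411
seg 1: a=5, c=M1/2=181/274, d=(M2−M1)/(6·3)=-1241/2466, b=Δ1−h1·(2M1+M2)/6=773/411
seg 2: a=3, c=M2/2=-530/137, d=(M3−M2)/(6·1)=3791/822, b=Δ2−h2·(2M2+M3)/6=-6365/822
seg 3: a=-4, c=M3/2=2731/274, d=(M4−M3)/(6·1)=-2731/822, b=Δ3−h3·(2M3+M4)/6=-676/411
t_q=1/2 → seg 0, τ=1/2; S=3+230/411·τ+0·τ²+181/1644·τ³=14439/4384

  seg 0: a=3 b=230/411 c=0 d=181/1644
  seg 1: a=5 b=773/411 c=181/274 d=-1241/2466
  seg 2: a=3 b=-6365/822 c=-530/137 d=3791/822
  seg 3: a=-4 b=-676/411 c=2731/274 d=-2731/822
S(1/2) = 14439/4384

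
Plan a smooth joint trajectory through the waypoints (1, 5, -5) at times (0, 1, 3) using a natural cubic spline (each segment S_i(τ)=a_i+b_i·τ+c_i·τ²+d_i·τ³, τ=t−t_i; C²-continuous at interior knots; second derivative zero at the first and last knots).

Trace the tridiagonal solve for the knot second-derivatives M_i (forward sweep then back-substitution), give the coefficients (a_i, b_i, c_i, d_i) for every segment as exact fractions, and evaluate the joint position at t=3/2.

Δ: Δ0=4, Δ1=-5
row 1: diag=6, rhs=-54; c'=1/3, d'=-9
back: M1=-9
M: M0=0, M1=-9, M2=0
seg 0: a=1, c=M0/2=0, d=(M1−M0)/(6·1)=-3/2, b=Δ0−h0·(2M0+M1)/6=11/2
seg 1: a=5, c=M1/2=-9/2, d=(M2−M1)/(6·2)=3/4, b=Δ1−h1·(2M1+M2)/6=1
t_q=3/2 → seg 1, τ=1/2; S=5+1·τ+-9/2·τ²+3/4·τ³=143/32

  seg 0: a=1 b=11/2 c=0 d=-3/2
  seg 1: a=5 b=1 c=-9/2 d=3/4
S(3/2) = 143/32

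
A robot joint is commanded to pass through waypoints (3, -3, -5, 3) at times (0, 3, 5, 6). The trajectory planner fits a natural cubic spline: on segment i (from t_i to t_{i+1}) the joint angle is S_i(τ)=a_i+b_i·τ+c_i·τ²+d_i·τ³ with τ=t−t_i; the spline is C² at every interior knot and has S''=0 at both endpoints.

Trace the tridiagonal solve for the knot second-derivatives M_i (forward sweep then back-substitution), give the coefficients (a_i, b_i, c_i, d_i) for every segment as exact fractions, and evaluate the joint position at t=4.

Δ: Δ0=-2, Δ1=-1, Δ2=8
row 1: diag=10, rhs=6; c'=1/5, d'=3/5
row 2: denom=6−2·1/5=28/5; d'=(54−2·3/5)/(28/5)=66/7
back: M2=66/7
back: M1=3/5−1/5·66/7=-9/7
M: M0=0, M1=-9/7, M2=66/7, M3=0
seg 0: a=3, c=M0/2=0, d=(M1−M0)/(6·3)=-1/14, b=Δ0−h0·(2M0+M1)/6=-19/14
seg 1: a=-3, c=M1/2=-9/14, d=(M2−M1)/(6·2)=25/28, b=Δ1−h1·(2M1+M2)/6=-23/7
seg 2: a=-5, c=M2/2=33/7, d=(M3−M2)/(6·1)=-11/7, b=Δ2−h2·(2M2+M3)/6=34/7
t_q=4 → seg 1, τ=1; S=-3+-23/7·τ+-9/14·τ²+25/28·τ³=-169/28

  seg 0: a=3 b=-19/14 c=0 d=-1/14
  seg 1: a=-3 b=-23/7 c=-9/14 d=25/28
  seg 2: a=-5 b=34/7 c=33/7 d=-11/7
S(4) = -169/28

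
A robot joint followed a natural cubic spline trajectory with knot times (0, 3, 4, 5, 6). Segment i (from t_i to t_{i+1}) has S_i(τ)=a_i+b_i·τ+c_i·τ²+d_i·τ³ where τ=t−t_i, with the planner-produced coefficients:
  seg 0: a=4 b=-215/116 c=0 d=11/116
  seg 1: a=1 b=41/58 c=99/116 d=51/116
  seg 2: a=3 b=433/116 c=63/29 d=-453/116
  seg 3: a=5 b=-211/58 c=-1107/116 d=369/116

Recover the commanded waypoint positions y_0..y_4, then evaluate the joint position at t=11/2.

y_0 = S_0(0) = a_0 = 4
y_1 = S_1(0) = a_1 = 1
y_2 = S_2(0) = a_2 = 3
y_3 = S_3(0) = a_3 = 5
y_4 = S_3(1) = -5
t_q=11/2 is in segment 3 (τ=1/2); S_3(τ)=1107/928

y_0=4 y_1=1 y_2=3 y_3=5 y_4=-5
S(11/2) = 1107/928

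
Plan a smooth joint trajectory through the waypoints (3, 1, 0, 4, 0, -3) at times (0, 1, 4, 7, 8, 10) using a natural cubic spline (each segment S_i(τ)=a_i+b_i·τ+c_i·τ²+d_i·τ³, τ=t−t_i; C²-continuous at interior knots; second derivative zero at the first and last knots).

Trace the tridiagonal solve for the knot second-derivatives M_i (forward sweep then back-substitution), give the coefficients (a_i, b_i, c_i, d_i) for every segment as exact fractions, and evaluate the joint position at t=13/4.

  seg 0: a=3 b=-5079/2438 c=0 d=203/2438
  seg 1: a=1 b=-2235/1219 c=609/2438 d=5491/65826
  seg 2: a=0 b=4675/2438 c=3659/3657 d=-26227/65826
  seg 3: a=4 b=-3458/1219 c=-6303/2438 d=3467/2438
  seg 4: a=0 b=-9121/2438 c=2049/1219 d=-683/2438
S(13/4) = -142075/156032

Δ: Δ0=-2, Δ1=-1/3, Δ2=4/3, Δ3=-4, Δ4=-3/2
row 1: diag=8, rhs=10; c'=3/8, d'=5/4
row 2: denom=12−3·3/8=87/8; d'=(10−3·5/4)/(87/8)=50/87
row 3: denom=8−3·8/29=208/29; d'=(-32−3·50/87)/(208/29)=-489/104
row 4: denom=6−1·29/208=1219/208; d'=(15−1·-489/104)/(1219/208)=4098/1219
back: M4=4098/1219
back: M3=-489/104−29/208·4098/1219=-6303/1219
back: M2=50/87−8/29·-6303/1219=7318/3657
back: M1=5/4−3/8·7318/3657=609/1219
M: M0=0, M1=609/1219, M2=7318/3657, M3=-6303/1219, M4=4098/1219, M5=0
seg 0: a=3, c=M0/2=0, d=(M1−M0)/(6·1)=203/2438, b=Δ0−h0·(2M0+M1)/6=-5079/2438
seg 1: a=1, c=M1/2=609/2438, d=(M2−M1)/(6·3)=5491/65826, b=Δ1−h1·(2M1+M2)/6=-2235/1219
seg 2: a=0, c=M2/2=3659/3657, d=(M3−M2)/(6·3)=-26227/65826, b=Δ2−h2·(2M2+M3)/6=4675/2438
seg 3: a=4, c=M3/2=-6303/2438, d=(M4−M3)/(6·1)=3467/2438, b=Δ3−h3·(2M3+M4)/6=-3458/1219
seg 4: a=0, c=M4/2=2049/1219, d=(M5−M4)/(6·2)=-683/2438, b=Δ4−h4·(2M4+M5)/6=-9121/2438
t_q=13/4 → seg 1, τ=9/4; S=1+-2235/1219·τ+609/2438·τ²+5491/65826·τ³=-142075/156032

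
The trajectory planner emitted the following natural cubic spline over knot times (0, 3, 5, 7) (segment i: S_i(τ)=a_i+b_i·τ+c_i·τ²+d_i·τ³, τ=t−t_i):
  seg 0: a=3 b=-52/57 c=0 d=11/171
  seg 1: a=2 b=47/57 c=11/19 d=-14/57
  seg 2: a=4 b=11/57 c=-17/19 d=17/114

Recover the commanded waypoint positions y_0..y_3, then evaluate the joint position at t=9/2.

y_0 = S_0(0) = a_0 = 3
y_1 = S_1(0) = a_1 = 2
y_2 = S_2(0) = a_2 = 4
y_3 = S_2(2) = 2
t_q=9/2 is in segment 1 (τ=3/2); S_1(τ)=141/38

y_0=3 y_1=2 y_2=4 y_3=2
S(9/2) = 141/38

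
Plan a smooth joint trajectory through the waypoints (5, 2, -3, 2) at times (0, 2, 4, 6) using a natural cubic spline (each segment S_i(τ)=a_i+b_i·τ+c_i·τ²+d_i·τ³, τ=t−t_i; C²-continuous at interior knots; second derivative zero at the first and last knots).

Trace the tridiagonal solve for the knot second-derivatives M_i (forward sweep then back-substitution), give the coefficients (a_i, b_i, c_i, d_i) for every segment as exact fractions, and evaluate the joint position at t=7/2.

  seg 0: a=5 b=-9/10 c=0 d=-3/20
  seg 1: a=2 b=-27/10 c=-9/10 d=1/2
  seg 2: a=-3 b=-3/10 c=21/10 d=-7/20
S(7/2) = -191/80

Δ: Δ0=-3/2, Δ1=-5/2, Δ2=5/2
row 1: diag=8, rhs=-6; c'=1/4, d'=-3/4
row 2: denom=8−2·1/4=15/2; d'=(30−2·-3/4)/(15/2)=21/5
back: M2=21/5
back: M1=-3/4−1/4·21/5=-9/5
M: M0=0, M1=-9/5, M2=21/5, M3=0
seg 0: a=5, c=M0/2=0, d=(M1−M0)/(6·2)=-3/20, b=Δ0−h0·(2M0+M1)/6=-9/10
seg 1: a=2, c=M1/2=-9/10, d=(M2−M1)/(6·2)=1/2, b=Δ1−h1·(2M1+M2)/6=-27/10
seg 2: a=-3, c=M2/2=21/10, d=(M3−M2)/(6·2)=-7/20, b=Δ2−h2·(2M2+M3)/6=-3/10
t_q=7/2 → seg 1, τ=3/2; S=2+-27/10·τ+-9/10·τ²+1/2·τ³=-191/80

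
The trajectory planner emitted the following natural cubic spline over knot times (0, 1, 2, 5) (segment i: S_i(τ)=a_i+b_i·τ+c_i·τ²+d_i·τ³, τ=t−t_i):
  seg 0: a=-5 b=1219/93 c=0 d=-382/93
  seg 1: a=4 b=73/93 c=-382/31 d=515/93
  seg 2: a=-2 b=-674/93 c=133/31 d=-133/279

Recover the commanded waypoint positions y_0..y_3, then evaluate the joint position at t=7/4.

y_0 = S_0(0) = a_0 = -5
y_1 = S_1(0) = a_1 = 4
y_2 = S_2(0) = a_2 = -2
y_3 = S_2(3) = 2
t_q=7/4 is in segment 1 (τ=3/4); S_1(τ)=-13/1984

y_0=-5 y_1=4 y_2=-2 y_3=2
S(7/4) = -13/1984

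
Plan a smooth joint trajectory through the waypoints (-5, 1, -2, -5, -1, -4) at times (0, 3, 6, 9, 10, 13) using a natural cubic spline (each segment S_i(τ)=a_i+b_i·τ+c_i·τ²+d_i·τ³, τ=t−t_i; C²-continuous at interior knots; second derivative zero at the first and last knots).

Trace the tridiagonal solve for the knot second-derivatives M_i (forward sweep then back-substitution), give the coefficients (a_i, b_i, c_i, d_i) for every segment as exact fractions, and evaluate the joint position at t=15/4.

  seg 0: a=-5 b=749/283 c=0 d=-61/849
  seg 1: a=1 b=200/283 c=-183/283 d=22/849
  seg 2: a=-2 b=-700/283 c=-117/283 d=256/849
  seg 3: a=-5 b=902/283 c=651/283 d=-421/283
  seg 4: a=-1 b=941/283 c=-612/283 d=68/283
S(15/4) = 10661/9056

Δ: Δ0=2, Δ1=-1, Δ2=-1, Δ3=4, Δ4=-1
row 1: diag=12, rhs=-18; c'=1/4, d'=-3/2
row 2: denom=12−3·1/4=45/4; d'=(0−3·-3/2)/(45/4)=2/5
row 3: denom=8−3·4/15=36/5; d'=(30−3·2/5)/(36/5)=4
row 4: denom=8−1·5/36=283/36; d'=(-30−1·4)/(283/36)=-1224/283
back: M4=-1224/283
back: M3=4−5/36·-1224/283=1302/283
back: M2=2/5−4/15·1302/283=-234/283
back: M1=-3/2−1/4·-234/283=-366/283
M: M0=0, M1=-366/283, M2=-234/283, M3=1302/283, M4=-1224/283, M5=0
seg 0: a=-5, c=M0/2=0, d=(M1−M0)/(6·3)=-61/849, b=Δ0−h0·(2M0+M1)/6=749/283
seg 1: a=1, c=M1/2=-183/283, d=(M2−M1)/(6·3)=22/849, b=Δ1−h1·(2M1+M2)/6=200/283
seg 2: a=-2, c=M2/2=-117/283, d=(M3−M2)/(6·3)=256/849, b=Δ2−h2·(2M2+M3)/6=-700/283
seg 3: a=-5, c=M3/2=651/283, d=(M4−M3)/(6·1)=-421/283, b=Δ3−h3·(2M3+M4)/6=902/283
seg 4: a=-1, c=M4/2=-612/283, d=(M5−M4)/(6·3)=68/283, b=Δ4−h4·(2M4+M5)/6=941/283
t_q=15/4 → seg 1, τ=3/4; S=1+200/283·τ+-183/283·τ²+22/849·τ³=10661/9056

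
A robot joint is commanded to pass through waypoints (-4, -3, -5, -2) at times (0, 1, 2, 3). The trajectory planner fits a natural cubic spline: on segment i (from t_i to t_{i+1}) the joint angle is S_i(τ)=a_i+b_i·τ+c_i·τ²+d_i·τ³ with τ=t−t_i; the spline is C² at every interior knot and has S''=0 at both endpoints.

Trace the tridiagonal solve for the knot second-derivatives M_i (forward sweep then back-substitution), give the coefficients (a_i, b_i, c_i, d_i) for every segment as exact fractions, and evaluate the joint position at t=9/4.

Δ: Δ0=1, Δ1=-2, Δ2=3
row 1: diag=4, rhs=-18; c'=1/4, d'=-9/2
row 2: denom=4−1·1/4=15/4; d'=(30−1·-9/2)/(15/4)=46/5
back: M2=46/5
back: M1=-9/2−1/4·46/5=-34/5
M: M0=0, M1=-34/5, M2=46/5, M3=0
seg 0: a=-4, c=M0/2=0, d=(M1−M0)/(6·1)=-17/15, b=Δ0−h0·(2M0+M1)/6=32/15
seg 1: a=-3, c=M1/2=-17/5, d=(M2−M1)/(6·1)=8/3, b=Δ1−h1·(2M1+M2)/6=-19/15
seg 2: a=-5, c=M2/2=23/5, d=(M3−M2)/(6·1)=-23/15, b=Δ2−h2·(2M2+M3)/6=-1/15
t_q=9/4 → seg 2, τ=1/4; S=-5+-1/15·τ+23/5·τ²+-23/15·τ³=-1521/320

  seg 0: a=-4 b=32/15 c=0 d=-17/15
  seg 1: a=-3 b=-19/15 c=-17/5 d=8/3
  seg 2: a=-5 b=-1/15 c=23/5 d=-23/15
S(9/4) = -1521/320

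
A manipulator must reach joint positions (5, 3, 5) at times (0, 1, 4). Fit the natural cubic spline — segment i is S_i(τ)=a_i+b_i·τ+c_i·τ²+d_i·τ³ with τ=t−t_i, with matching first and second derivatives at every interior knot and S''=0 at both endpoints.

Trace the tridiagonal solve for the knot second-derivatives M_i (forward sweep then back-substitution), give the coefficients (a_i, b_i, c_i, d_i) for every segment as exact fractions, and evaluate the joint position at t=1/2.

Δ: Δ0=-2, Δ1=2/3
row 1: diag=8, rhs=16; c'=3/8, d'=2
back: M1=2
M: M0=0, M1=2, M2=0
seg 0: a=5, c=M0/2=0, d=(M1−M0)/(6·1)=1/3, b=Δ0−h0·(2M0+M1)/6=-7/3
seg 1: a=3, c=M1/2=1, d=(M2−M1)/(6·3)=-1/9, b=Δ1−h1·(2M1+M2)/6=-4/3
t_q=1/2 → seg 0, τ=1/2; S=5+-7/3·τ+0·τ²+1/3·τ³=31/8

  seg 0: a=5 b=-7/3 c=0 d=1/3
  seg 1: a=3 b=-4/3 c=1 d=-1/9
S(1/2) = 31/8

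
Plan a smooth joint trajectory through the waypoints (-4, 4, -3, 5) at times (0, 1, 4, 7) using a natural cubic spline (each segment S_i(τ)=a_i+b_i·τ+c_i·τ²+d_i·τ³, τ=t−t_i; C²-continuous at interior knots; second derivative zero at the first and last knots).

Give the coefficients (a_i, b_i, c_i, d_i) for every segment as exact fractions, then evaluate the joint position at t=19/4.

Δ: Δ0=8, Δ1=-7/3, Δ2=8/3
row 1: diag=8, rhs=-62; c'=3/8, d'=-31/4
row 2: denom=12−3·3/8=87/8; d'=(30−3·-31/4)/(87/8)=142/29
back: M2=142/29
back: M1=-31/4−3/8·142/29=-278/29
M: M0=0, M1=-278/29, M2=142/29, M3=0
seg 0: a=-4, c=M0/2=0, d=(M1−M0)/(6·1)=-139/87, b=Δ0−h0·(2M0+M1)/6=835/87
seg 1: a=4, c=M1/2=-139/29, d=(M2−M1)/(6·3)=70/87, b=Δ1−h1·(2M1+M2)/6=418/87
seg 2: a=-3, c=M2/2=71/29, d=(M3−M2)/(6·3)=-71/261, b=Δ2−h2·(2M2+M3)/6=-194/87
t_q=19/4 → seg 2, τ=3/4; S=-3+-194/87·τ+71/29·τ²+-71/261·τ³=-6329/1856

  seg 0: a=-4 b=835/87 c=0 d=-139/87
  seg 1: a=4 b=418/87 c=-139/29 d=70/87
  seg 2: a=-3 b=-194/87 c=71/29 d=-71/261
S(19/4) = -6329/1856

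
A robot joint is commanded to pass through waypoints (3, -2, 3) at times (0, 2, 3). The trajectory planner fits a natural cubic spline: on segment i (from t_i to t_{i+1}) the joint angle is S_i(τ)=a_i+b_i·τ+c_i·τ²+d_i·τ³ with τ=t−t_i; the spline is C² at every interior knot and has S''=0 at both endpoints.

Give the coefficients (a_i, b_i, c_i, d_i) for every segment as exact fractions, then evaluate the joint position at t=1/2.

Δ: Δ0=-5/2, Δ1=5
row 1: diag=6, rhs=45; c'=1/6, d'=15/2
back: M1=15/2
M: M0=0, M1=15/2, M2=0
seg 0: a=3, c=M0/2=0, d=(M1−M0)/(6·2)=5/8, b=Δ0−h0·(2M0+M1)/6=-5
seg 1: a=-2, c=M1/2=15/4, d=(M2−M1)/(6·1)=-5/4, b=Δ1−h1·(2M1+M2)/6=5/2
t_q=1/2 → seg 0, τ=1/2; S=3+-5·τ+0·τ²+5/8·τ³=37/64

  seg 0: a=3 b=-5 c=0 d=5/8
  seg 1: a=-2 b=5/2 c=15/4 d=-5/4
S(1/2) = 37/64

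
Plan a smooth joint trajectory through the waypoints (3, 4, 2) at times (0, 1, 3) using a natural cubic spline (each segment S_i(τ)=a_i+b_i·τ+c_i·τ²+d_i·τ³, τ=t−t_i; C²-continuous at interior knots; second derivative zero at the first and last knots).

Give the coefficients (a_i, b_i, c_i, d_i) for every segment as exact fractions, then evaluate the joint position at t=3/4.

Δ: Δ0=1, Δ1=-1
row 1: diag=6, rhs=-12; c'=1/3, d'=-2
back: M1=-2
M: M0=0, M1=-2, M2=0
seg 0: a=3, c=M0/2=0, d=(M1−M0)/(6·1)=-1/3, b=Δ0−h0·(2M0+M1)/6=4/3
seg 1: a=4, c=M1/2=-1, d=(M2−M1)/(6·2)=1/6, b=Δ1−h1·(2M1+M2)/6=1/3
t_q=3/4 → seg 0, τ=3/4; S=3+4/3·τ+0·τ²+-1/3·τ³=247/64

  seg 0: a=3 b=4/3 c=0 d=-1/3
  seg 1: a=4 b=1/3 c=-1 d=1/6
S(3/4) = 247/64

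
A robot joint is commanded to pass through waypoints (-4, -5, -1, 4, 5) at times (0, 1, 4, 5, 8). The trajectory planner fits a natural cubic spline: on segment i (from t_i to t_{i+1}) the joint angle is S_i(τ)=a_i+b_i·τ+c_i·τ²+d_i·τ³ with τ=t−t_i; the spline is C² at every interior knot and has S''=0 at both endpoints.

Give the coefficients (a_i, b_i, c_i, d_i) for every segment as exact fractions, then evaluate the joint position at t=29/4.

Δ: Δ0=-1, Δ1=4/3, Δ2=5, Δ3=1/3
row 1: diag=8, rhs=14; c'=3/8, d'=7/4
row 2: denom=8−3·3/8=55/8; d'=(22−3·7/4)/(55/8)=134/55
row 3: denom=8−1·8/55=432/55; d'=(-28−1·134/55)/(432/55)=-31/8
back: M3=-31/8
back: M2=134/55−8/55·-31/8=3
back: M1=7/4−3/8·3=5/8
M: M0=0, M1=5/8, M2=3, M3=-31/8, M4=0
seg 0: a=-4, c=M0/2=0, d=(M1−M0)/(6·1)=5/48, b=Δ0−h0·(2M0+M1)/6=-53/48
seg 1: a=-5, c=M1/2=5/16, d=(M2−M1)/(6·3)=19/144, b=Δ1−h1·(2M1+M2)/6=-19/24
seg 2: a=-1, c=M2/2=3/2, d=(M3−M2)/(6·1)=-55/48, b=Δ2−h2·(2M2+M3)/6=223/48
seg 3: a=4, c=M3/2=-31/16, d=(M4−M3)/(6·3)=31/144, b=Δ3−h3·(2M3+M4)/6=101/24
t_q=29/4 → seg 3, τ=9/4; S=4+101/24·τ+-31/16·τ²+31/144·τ³=6259/1024

  seg 0: a=-4 b=-53/48 c=0 d=5/48
  seg 1: a=-5 b=-19/24 c=5/16 d=19/144
  seg 2: a=-1 b=223/48 c=3/2 d=-55/48
  seg 3: a=4 b=101/24 c=-31/16 d=31/144
S(29/4) = 6259/1024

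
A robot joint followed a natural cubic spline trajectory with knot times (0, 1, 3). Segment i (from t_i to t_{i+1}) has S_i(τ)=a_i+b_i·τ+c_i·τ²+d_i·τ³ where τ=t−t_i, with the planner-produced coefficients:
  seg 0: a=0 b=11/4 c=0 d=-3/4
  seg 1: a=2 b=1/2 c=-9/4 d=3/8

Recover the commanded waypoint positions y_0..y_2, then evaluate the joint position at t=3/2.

y_0 = S_0(0) = a_0 = 0
y_1 = S_1(0) = a_1 = 2
y_2 = S_1(2) = -3
t_q=3/2 is in segment 1 (τ=1/2); S_1(τ)=111/64

y_0=0 y_1=2 y_2=-3
S(3/2) = 111/64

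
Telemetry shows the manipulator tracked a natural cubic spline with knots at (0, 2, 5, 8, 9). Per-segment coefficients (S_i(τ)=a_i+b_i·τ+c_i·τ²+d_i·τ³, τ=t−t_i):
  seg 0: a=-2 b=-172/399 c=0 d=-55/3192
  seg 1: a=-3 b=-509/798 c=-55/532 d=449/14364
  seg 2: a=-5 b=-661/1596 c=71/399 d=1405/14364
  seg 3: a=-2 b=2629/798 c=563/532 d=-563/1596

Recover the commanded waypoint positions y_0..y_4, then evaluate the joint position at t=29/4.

y_0=-2 y_1=-3 y_2=-5 y_3=-2 y_4=2
S(29/4) = -7019/1792

y_0 = S_0(0) = a_0 = -2
y_1 = S_1(0) = a_1 = -3
y_2 = S_2(0) = a_2 = -5
y_3 = S_3(0) = a_3 = -2
y_4 = S_3(1) = 2
t_q=29/4 is in segment 2 (τ=9/4); S_2(τ)=-7019/1792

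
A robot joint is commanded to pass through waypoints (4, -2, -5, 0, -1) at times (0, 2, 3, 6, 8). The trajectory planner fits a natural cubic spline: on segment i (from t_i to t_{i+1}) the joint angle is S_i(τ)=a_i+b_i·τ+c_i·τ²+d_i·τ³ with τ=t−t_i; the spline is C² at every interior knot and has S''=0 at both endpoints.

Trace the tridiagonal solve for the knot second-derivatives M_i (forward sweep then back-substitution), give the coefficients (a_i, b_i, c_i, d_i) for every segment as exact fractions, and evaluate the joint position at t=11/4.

  seg 0: a=4 b=-3425/1248 c=0 d=-319/4992
  seg 1: a=-2 b=-2191/624 c=-319/832 d=2233/2496
  seg 2: a=-5 b=-3979/2496 c=957/416 d=-233/576
  seg 3: a=0 b=803/624 c=-1115/832 d=1115/4992
S(11/4) = -238107/53248

Δ: Δ0=-3, Δ1=-3, Δ2=5/3, Δ3=-1/2
row 1: diag=6, rhs=0; c'=1/6, d'=0
row 2: denom=8−1·1/6=47/6; d'=(28−1·0)/(47/6)=168/47
row 3: denom=10−3·18/47=416/47; d'=(-13−3·168/47)/(416/47)=-1115/416
back: M3=-1115/416
back: M2=168/47−18/47·-1115/416=957/208
back: M1=0−1/6·957/208=-319/416
M: M0=0, M1=-319/416, M2=957/208, M3=-1115/416, M4=0
seg 0: a=4, c=M0/2=0, d=(M1−M0)/(6·2)=-319/4992, b=Δ0−h0·(2M0+M1)/6=-3425/1248
seg 1: a=-2, c=M1/2=-319/832, d=(M2−M1)/(6·1)=2233/2496, b=Δ1−h1·(2M1+M2)/6=-2191/624
seg 2: a=-5, c=M2/2=957/416, d=(M3−M2)/(6·3)=-233/576, b=Δ2−h2·(2M2+M3)/6=-3979/2496
seg 3: a=0, c=M3/2=-1115/832, d=(M4−M3)/(6·2)=1115/4992, b=Δ3−h3·(2M3+M4)/6=803/624
t_q=11/4 → seg 1, τ=3/4; S=-2+-2191/624·τ+-319/832·τ²+2233/2496·τ³=-238107/53248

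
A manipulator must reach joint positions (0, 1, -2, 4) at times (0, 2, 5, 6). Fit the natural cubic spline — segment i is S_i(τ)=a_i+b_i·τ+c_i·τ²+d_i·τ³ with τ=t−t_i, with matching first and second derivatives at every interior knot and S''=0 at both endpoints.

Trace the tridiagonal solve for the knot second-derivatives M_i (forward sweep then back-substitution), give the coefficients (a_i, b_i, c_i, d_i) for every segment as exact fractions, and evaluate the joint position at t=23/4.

  seg 0: a=0 b=203/142 c=0 d=-33/142
  seg 1: a=1 b=-193/142 c=-99/71 d=215/426
  seg 2: a=-2 b=277/71 c=447/142 d=-149/142
S(23/4) = 20485/9088

Δ: Δ0=1/2, Δ1=-1, Δ2=6
row 1: diag=10, rhs=-9; c'=3/10, d'=-9/10
row 2: denom=8−3·3/10=71/10; d'=(42−3·-9/10)/(71/10)=447/71
back: M2=447/71
back: M1=-9/10−3/10·447/71=-198/71
M: M0=0, M1=-198/71, M2=447/71, M3=0
seg 0: a=0, c=M0/2=0, d=(M1−M0)/(6·2)=-33/142, b=Δ0−h0·(2M0+M1)/6=203/142
seg 1: a=1, c=M1/2=-99/71, d=(M2−M1)/(6·3)=215/426, b=Δ1−h1·(2M1+M2)/6=-193/142
seg 2: a=-2, c=M2/2=447/142, d=(M3−M2)/(6·1)=-149/142, b=Δ2−h2·(2M2+M3)/6=277/71
t_q=23/4 → seg 2, τ=3/4; S=-2+277/71·τ+447/142·τ²+-149/142·τ³=20485/9088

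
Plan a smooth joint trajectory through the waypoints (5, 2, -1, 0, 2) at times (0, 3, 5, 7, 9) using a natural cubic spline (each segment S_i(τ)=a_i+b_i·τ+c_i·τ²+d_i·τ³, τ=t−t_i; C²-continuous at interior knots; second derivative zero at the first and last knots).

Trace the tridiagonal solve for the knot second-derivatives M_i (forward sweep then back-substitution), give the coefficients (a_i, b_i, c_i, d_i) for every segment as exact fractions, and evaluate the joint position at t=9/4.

  seg 0: a=5 b=-97/142 c=0 d=-5/142
  seg 1: a=2 b=-116/71 c=-45/142 d=109/568
  seg 2: a=-1 b=-85/142 c=237/284 d=-81/568
  seg 3: a=0 b=73/71 c=-3/142 d=1/284
S(9/4) = 27827/9088

Δ: Δ0=-1, Δ1=-3/2, Δ2=1/2, Δ3=1
row 1: diag=10, rhs=-3; c'=1/5, d'=-3/10
row 2: denom=8−2·1/5=38/5; d'=(12−2·-3/10)/(38/5)=63/38
row 3: denom=8−2·5/19=142/19; d'=(3−2·63/38)/(142/19)=-3/71
back: M3=-3/71
back: M2=63/38−5/19·-3/71=237/142
back: M1=-3/10−1/5·237/142=-45/71
M: M0=0, M1=-45/71, M2=237/142, M3=-3/71, M4=0
seg 0: a=5, c=M0/2=0, d=(M1−M0)/(6·3)=-5/142, b=Δ0−h0·(2M0+M1)/6=-97/142
seg 1: a=2, c=M1/2=-45/142, d=(M2−M1)/(6·2)=109/568, b=Δ1−h1·(2M1+M2)/6=-116/71
seg 2: a=-1, c=M2/2=237/284, d=(M3−M2)/(6·2)=-81/568, b=Δ2−h2·(2M2+M3)/6=-85/142
seg 3: a=0, c=M3/2=-3/142, d=(M4−M3)/(6·2)=1/284, b=Δ3−h3·(2M3+M4)/6=73/71
t_q=9/4 → seg 0, τ=9/4; S=5+-97/142·τ+0·τ²+-5/142·τ³=27827/9088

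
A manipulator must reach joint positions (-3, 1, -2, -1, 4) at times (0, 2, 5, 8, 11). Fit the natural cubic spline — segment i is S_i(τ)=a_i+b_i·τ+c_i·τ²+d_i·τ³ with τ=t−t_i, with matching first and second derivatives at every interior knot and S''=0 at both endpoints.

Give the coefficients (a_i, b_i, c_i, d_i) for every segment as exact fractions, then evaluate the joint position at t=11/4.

  seg 0: a=-3 b=187/69 c=0 d=-49/276
  seg 1: a=1 b=40/69 c=-49/46 d=223/1242
  seg 2: a=-2 b=-133/138 c=38/69 d=-49/1242
  seg 3: a=-1 b=88/69 c=9/46 d=-1/46
S(11/4) = 2683/2944

Δ: Δ0=2, Δ1=-1, Δ2=1/3, Δ3=5/3
row 1: diag=10, rhs=-18; c'=3/10, d'=-9/5
row 2: denom=12−3·3/10=111/10; d'=(8−3·-9/5)/(111/10)=134/111
row 3: denom=12−3·10/37=414/37; d'=(8−3·134/111)/(414/37)=9/23
back: M3=9/23
back: M2=134/111−10/37·9/23=76/69
back: M1=-9/5−3/10·76/69=-49/23
M: M0=0, M1=-49/23, M2=76/69, M3=9/23, M4=0
seg 0: a=-3, c=M0/2=0, d=(M1−M0)/(6·2)=-49/276, b=Δ0−h0·(2M0+M1)/6=187/69
seg 1: a=1, c=M1/2=-49/46, d=(M2−M1)/(6·3)=223/1242, b=Δ1−h1·(2M1+M2)/6=40/69
seg 2: a=-2, c=M2/2=38/69, d=(M3−M2)/(6·3)=-49/1242, b=Δ2−h2·(2M2+M3)/6=-133/138
seg 3: a=-1, c=M3/2=9/46, d=(M4−M3)/(6·3)=-1/46, b=Δ3−h3·(2M3+M4)/6=88/69
t_q=11/4 → seg 1, τ=3/4; S=1+40/69·τ+-49/46·τ²+223/1242·τ³=2683/2944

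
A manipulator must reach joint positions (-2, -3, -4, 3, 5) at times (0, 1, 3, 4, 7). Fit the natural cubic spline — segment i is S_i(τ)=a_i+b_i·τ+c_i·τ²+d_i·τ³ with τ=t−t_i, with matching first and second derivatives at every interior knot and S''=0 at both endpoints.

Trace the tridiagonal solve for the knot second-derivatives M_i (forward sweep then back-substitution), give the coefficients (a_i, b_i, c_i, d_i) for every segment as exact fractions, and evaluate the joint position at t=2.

  seg 0: a=-2 b=-169/300 c=0 d=-131/300
  seg 1: a=-3 b=-281/150 c=-131/100 d=599/600
  seg 2: a=-4 b=73/15 c=117/25 d=-191/75
  seg 3: a=3 b=494/75 c=-74/25 d=74/225
S(2) = -1037/200

Δ: Δ0=-1, Δ1=-1/2, Δ2=7, Δ3=2/3
row 1: diag=6, rhs=3; c'=1/3, d'=1/2
row 2: denom=6−2·1/3=16/3; d'=(45−2·1/2)/(16/3)=33/4
row 3: denom=8−1·3/16=125/16; d'=(-38−1·33/4)/(125/16)=-148/25
back: M3=-148/25
back: M2=33/4−3/16·-148/25=234/25
back: M1=1/2−1/3·234/25=-131/50
M: M0=0, M1=-131/50, M2=234/25, M3=-148/25, M4=0
seg 0: a=-2, c=M0/2=0, d=(M1−M0)/(6·1)=-131/300, b=Δ0−h0·(2M0+M1)/6=-169/300
seg 1: a=-3, c=M1/2=-131/100, d=(M2−M1)/(6·2)=599/600, b=Δ1−h1·(2M1+M2)/6=-281/150
seg 2: a=-4, c=M2/2=117/25, d=(M3−M2)/(6·1)=-191/75, b=Δ2−h2·(2M2+M3)/6=73/15
seg 3: a=3, c=M3/2=-74/25, d=(M4−M3)/(6·3)=74/225, b=Δ3−h3·(2M3+M4)/6=494/75
t_q=2 → seg 1, τ=1; S=-3+-281/150·τ+-131/100·τ²+599/600·τ³=-1037/200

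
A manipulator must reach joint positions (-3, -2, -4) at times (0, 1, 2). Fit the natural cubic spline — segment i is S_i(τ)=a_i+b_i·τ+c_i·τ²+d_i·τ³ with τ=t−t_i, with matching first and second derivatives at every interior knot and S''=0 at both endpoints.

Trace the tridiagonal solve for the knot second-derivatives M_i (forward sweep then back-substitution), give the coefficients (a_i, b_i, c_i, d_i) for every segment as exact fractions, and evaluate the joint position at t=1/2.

  seg 0: a=-3 b=7/4 c=0 d=-3/4
  seg 1: a=-2 b=-1/2 c=-9/4 d=3/4
S(1/2) = -71/32

Δ: Δ0=1, Δ1=-2
row 1: diag=4, rhs=-18; c'=1/4, d'=-9/2
back: M1=-9/2
M: M0=0, M1=-9/2, M2=0
seg 0: a=-3, c=M0/2=0, d=(M1−M0)/(6·1)=-3/4, b=Δ0−h0·(2M0+M1)/6=7/4
seg 1: a=-2, c=M1/2=-9/4, d=(M2−M1)/(6·1)=3/4, b=Δ1−h1·(2M1+M2)/6=-1/2
t_q=1/2 → seg 0, τ=1/2; S=-3+7/4·τ+0·τ²+-3/4·τ³=-71/32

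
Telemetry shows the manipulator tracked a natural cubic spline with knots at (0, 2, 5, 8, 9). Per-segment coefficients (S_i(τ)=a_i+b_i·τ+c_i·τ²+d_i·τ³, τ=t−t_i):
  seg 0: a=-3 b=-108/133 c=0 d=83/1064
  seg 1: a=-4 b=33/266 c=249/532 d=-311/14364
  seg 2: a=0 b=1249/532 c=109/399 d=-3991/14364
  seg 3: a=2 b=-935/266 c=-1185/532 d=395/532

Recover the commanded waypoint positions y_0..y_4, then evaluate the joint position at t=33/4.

y_0=-3 y_1=-4 y_2=0 y_3=2 y_4=-3
S(33/4) = 4833/4864

y_0 = S_0(0) = a_0 = -3
y_1 = S_1(0) = a_1 = -4
y_2 = S_2(0) = a_2 = 0
y_3 = S_3(0) = a_3 = 2
y_4 = S_3(1) = -3
t_q=33/4 is in segment 3 (τ=1/4); S_3(τ)=4833/4864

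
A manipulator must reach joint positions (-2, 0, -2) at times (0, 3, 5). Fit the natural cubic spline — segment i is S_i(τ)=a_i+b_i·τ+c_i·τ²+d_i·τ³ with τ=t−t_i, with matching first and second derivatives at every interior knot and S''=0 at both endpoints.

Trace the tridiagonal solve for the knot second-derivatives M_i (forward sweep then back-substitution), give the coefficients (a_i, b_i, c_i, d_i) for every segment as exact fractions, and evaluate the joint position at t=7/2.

Δ: Δ0=2/3, Δ1=-1
row 1: diag=10, rhs=-10; c'=1/5, d'=-1
back: M1=-1
M: M0=0, M1=-1, M2=0
seg 0: a=-2, c=M0/2=0, d=(M1−M0)/(6·3)=-1/18, b=Δ0−h0·(2M0+M1)/6=7/6
seg 1: a=0, c=M1/2=-1/2, d=(M2−M1)/(6·2)=1/12, b=Δ1−h1·(2M1+M2)/6=-1/3
t_q=7/2 → seg 1, τ=1/2; S=0+-1/3·τ+-1/2·τ²+1/12·τ³=-9/32

  seg 0: a=-2 b=7/6 c=0 d=-1/18
  seg 1: a=0 b=-1/3 c=-1/2 d=1/12
S(7/2) = -9/32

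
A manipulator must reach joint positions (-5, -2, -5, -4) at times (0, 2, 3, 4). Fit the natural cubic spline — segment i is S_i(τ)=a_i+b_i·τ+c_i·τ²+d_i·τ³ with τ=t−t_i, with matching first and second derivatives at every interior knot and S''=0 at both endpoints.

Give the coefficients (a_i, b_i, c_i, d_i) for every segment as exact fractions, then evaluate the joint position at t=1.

  seg 0: a=-5 b=157/46 c=0 d=-11/23
  seg 1: a=-2 b=-107/46 c=-66/23 d=101/46
  seg 2: a=-5 b=-34/23 c=171/46 d=-57/46
S(1) = -95/46

Δ: Δ0=3/2, Δ1=-3, Δ2=1
row 1: diag=6, rhs=-27; c'=1/6, d'=-9/2
row 2: denom=4−1·1/6=23/6; d'=(24−1·-9/2)/(23/6)=171/23
back: M2=171/23
back: M1=-9/2−1/6·171/23=-132/23
M: M0=0, M1=-132/23, M2=171/23, M3=0
seg 0: a=-5, c=M0/2=0, d=(M1−M0)/(6·2)=-11/23, b=Δ0−h0·(2M0+M1)/6=157/46
seg 1: a=-2, c=M1/2=-66/23, d=(M2−M1)/(6·1)=101/46, b=Δ1−h1·(2M1+M2)/6=-107/46
seg 2: a=-5, c=M2/2=171/46, d=(M3−M2)/(6·1)=-57/46, b=Δ2−h2·(2M2+M3)/6=-34/23
t_q=1 → seg 0, τ=1; S=-5+157/46·τ+0·τ²+-11/23·τ³=-95/46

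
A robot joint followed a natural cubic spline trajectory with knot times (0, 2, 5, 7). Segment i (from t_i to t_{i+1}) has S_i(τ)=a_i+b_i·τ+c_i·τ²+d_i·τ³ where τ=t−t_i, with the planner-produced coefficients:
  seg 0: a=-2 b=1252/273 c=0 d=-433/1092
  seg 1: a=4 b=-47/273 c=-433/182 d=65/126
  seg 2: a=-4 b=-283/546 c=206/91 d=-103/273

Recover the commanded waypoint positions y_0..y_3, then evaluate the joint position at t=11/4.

y_0 = S_0(0) = a_0 = -2
y_1 = S_1(0) = a_1 = 4
y_2 = S_2(0) = a_2 = -4
y_3 = S_2(2) = 1
t_q=11/4 is in segment 1 (τ=3/4); S_1(τ)=32035/11648

y_0=-2 y_1=4 y_2=-4 y_3=1
S(11/4) = 32035/11648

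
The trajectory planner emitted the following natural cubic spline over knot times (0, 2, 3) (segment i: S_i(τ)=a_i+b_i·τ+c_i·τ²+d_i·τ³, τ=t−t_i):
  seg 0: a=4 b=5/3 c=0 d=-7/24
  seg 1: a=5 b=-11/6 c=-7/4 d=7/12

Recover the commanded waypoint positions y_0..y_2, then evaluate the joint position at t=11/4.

y_0 = S_0(0) = a_0 = 4
y_1 = S_1(0) = a_1 = 5
y_2 = S_1(1) = 2
t_q=11/4 is in segment 1 (τ=3/4); S_1(τ)=739/256

y_0=4 y_1=5 y_2=2
S(11/4) = 739/256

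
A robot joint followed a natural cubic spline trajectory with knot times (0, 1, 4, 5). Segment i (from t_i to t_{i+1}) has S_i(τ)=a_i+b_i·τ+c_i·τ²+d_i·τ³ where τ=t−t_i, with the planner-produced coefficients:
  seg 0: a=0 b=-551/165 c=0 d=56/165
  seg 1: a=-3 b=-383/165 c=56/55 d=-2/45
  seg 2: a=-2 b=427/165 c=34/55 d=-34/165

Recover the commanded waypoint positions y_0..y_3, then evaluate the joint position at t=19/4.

y_0=0 y_1=-3 y_2=-2 y_3=1
S(19/4) = 71/352

y_0 = S_0(0) = a_0 = 0
y_1 = S_1(0) = a_1 = -3
y_2 = S_2(0) = a_2 = -2
y_3 = S_2(1) = 1
t_q=19/4 is in segment 2 (τ=3/4); S_2(τ)=71/352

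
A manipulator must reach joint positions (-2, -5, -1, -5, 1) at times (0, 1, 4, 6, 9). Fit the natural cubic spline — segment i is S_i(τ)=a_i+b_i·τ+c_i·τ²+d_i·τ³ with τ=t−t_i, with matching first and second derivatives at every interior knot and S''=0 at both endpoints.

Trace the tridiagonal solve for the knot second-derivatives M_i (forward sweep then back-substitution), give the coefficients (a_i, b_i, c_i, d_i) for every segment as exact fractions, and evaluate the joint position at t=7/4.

  seg 0: a=-2 b=-429/113 c=0 d=90/113
  seg 1: a=-5 b=-159/113 c=270/113 d=-1501/3051
  seg 2: a=-1 b=-40/113 c=-691/339 d=206/339
  seg 3: a=-5 b=-412/339 c=545/339 d=-545/3051
S(7/4) = -35573/7232

Δ: Δ0=-3, Δ1=4/3, Δ2=-2, Δ3=2
row 1: diag=8, rhs=26; c'=3/8, d'=13/4
row 2: denom=10−3·3/8=71/8; d'=(-20−3·13/4)/(71/8)=-238/71
row 3: denom=10−2·16/71=678/71; d'=(24−2·-238/71)/(678/71)=1090/339
back: M3=1090/339
back: M2=-238/71−16/71·1090/339=-1382/339
back: M1=13/4−3/8·-1382/339=540/113
M: M0=0, M1=540/113, M2=-1382/339, M3=1090/339, M4=0
seg 0: a=-2, c=M0/2=0, d=(M1−M0)/(6·1)=90/113, b=Δ0−h0·(2M0+M1)/6=-429/113
seg 1: a=-5, c=M1/2=270/113, d=(M2−M1)/(6·3)=-1501/3051, b=Δ1−h1·(2M1+M2)/6=-159/113
seg 2: a=-1, c=M2/2=-691/339, d=(M3−M2)/(6·2)=206/339, b=Δ2−h2·(2M2+M3)/6=-40/113
seg 3: a=-5, c=M3/2=545/339, d=(M4−M3)/(6·3)=-545/3051, b=Δ3−h3·(2M3+M4)/6=-412/339
t_q=7/4 → seg 1, τ=3/4; S=-5+-159/113·τ+270/113·τ²+-1501/3051·τ³=-35573/7232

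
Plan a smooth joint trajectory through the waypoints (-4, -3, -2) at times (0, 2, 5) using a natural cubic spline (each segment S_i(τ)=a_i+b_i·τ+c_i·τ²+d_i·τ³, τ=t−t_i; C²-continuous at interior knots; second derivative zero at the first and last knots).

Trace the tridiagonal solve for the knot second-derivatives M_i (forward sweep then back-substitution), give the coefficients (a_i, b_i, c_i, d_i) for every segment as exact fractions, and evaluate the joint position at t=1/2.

  seg 0: a=-4 b=8/15 c=0 d=-1/120
  seg 1: a=-3 b=13/30 c=-1/20 d=1/180
S(1/2) = -239/64

Δ: Δ0=1/2, Δ1=1/3
row 1: diag=10, rhs=-1; c'=3/10, d'=-1/10
back: M1=-1/10
M: M0=0, M1=-1/10, M2=0
seg 0: a=-4, c=M0/2=0, d=(M1−M0)/(6·2)=-1/120, b=Δ0−h0·(2M0+M1)/6=8/15
seg 1: a=-3, c=M1/2=-1/20, d=(M2−M1)/(6·3)=1/180, b=Δ1−h1·(2M1+M2)/6=13/30
t_q=1/2 → seg 0, τ=1/2; S=-4+8/15·τ+0·τ²+-1/120·τ³=-239/64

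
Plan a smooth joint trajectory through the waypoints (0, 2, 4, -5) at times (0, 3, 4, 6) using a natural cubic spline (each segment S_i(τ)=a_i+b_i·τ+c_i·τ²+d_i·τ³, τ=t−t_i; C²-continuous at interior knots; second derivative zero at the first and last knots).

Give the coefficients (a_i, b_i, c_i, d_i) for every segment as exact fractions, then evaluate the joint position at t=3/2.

Δ: Δ0=2/3, Δ1=2, Δ2=-9/2
row 1: diag=8, rhs=8; c'=1/8, d'=1
row 2: denom=6−1·1/8=47/8; d'=(-39−1·1)/(47/8)=-320/47
back: M2=-320/47
back: M1=1−1/8·-320/47=87/47
M: M0=0, M1=87/47, M2=-320/47, M3=0
seg 0: a=0, c=M0/2=0, d=(M1−M0)/(6·3)=29/282, b=Δ0−h0·(2M0+M1)/6=-73/282
seg 1: a=2, c=M1/2=87/94, d=(M2−M1)/(6·1)=-407/282, b=Δ1−h1·(2M1+M2)/6=355/141
seg 2: a=4, c=M2/2=-160/47, d=(M3−M2)/(6·2)=80/141, b=Δ2−h2·(2M2+M3)/6=11/282
t_q=3/2 → seg 0, τ=3/2; S=0+-73/282·τ+0·τ²+29/282·τ³=-31/752

  seg 0: a=0 b=-73/282 c=0 d=29/282
  seg 1: a=2 b=355/141 c=87/94 d=-407/282
  seg 2: a=4 b=11/282 c=-160/47 d=80/141
S(3/2) = -31/752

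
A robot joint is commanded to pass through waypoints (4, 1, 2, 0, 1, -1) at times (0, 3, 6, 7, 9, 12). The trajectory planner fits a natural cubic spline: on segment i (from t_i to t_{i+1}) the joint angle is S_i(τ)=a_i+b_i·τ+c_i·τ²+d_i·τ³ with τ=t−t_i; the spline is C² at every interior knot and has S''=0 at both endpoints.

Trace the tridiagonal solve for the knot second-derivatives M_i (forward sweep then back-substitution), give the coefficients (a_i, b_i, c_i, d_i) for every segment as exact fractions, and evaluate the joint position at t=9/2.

Δ: Δ0=-1, Δ1=1/3, Δ2=-2, Δ3=1/2, Δ4=-2/3
row 1: diag=12, rhs=8; c'=1/4, d'=2/3
row 2: denom=8−3·1/4=29/4; d'=(-14−3·2/3)/(29/4)=-64/29
row 3: denom=6−1·4/29=170/29; d'=(15−1·-64/29)/(170/29)=499/170
row 4: denom=10−2·29/85=792/85; d'=(-7−2·499/170)/(792/85)=-547/396
back: M4=-547/396
back: M3=499/170−29/85·-547/396=1349/396
back: M2=-64/29−4/29·1349/396=-265/99
back: M1=2/3−1/4·-265/99=529/396
M: M0=0, M1=529/396, M2=-265/99, M3=1349/396, M4=-547/396, M5=0
seg 0: a=4, c=M0/2=0, d=(M1−M0)/(6·3)=529/7128, b=Δ0−h0·(2M0+M1)/6=-1321/792
seg 1: a=1, c=M1/2=529/792, d=(M2−M1)/(6·3)=-1589/7128, b=Δ1−h1·(2M1+M2)/6=133/396
seg 2: a=2, c=M2/2=-265/198, d=(M3−M2)/(6·1)=73/72, b=Δ2−h2·(2M2+M3)/6=-1327/792
seg 3: a=0, c=M3/2=1349/792, d=(M4−M3)/(6·2)=-79/198, b=Δ3−h3·(2M3+M4)/6=-173/132
seg 4: a=1, c=M4/2=-547/792, d=(M5−M4)/(6·3)=547/7128, b=Δ4−h4·(2M4+M5)/6=283/396
t_q=9/2 → seg 1, τ=3/2; S=1+133/396·τ+529/792·τ²+-1589/7128·τ³=1587/704

  seg 0: a=4 b=-1321/792 c=0 d=529/7128
  seg 1: a=1 b=133/396 c=529/792 d=-1589/7128
  seg 2: a=2 b=-1327/792 c=-265/198 d=73/72
  seg 3: a=0 b=-173/132 c=1349/792 d=-79/198
  seg 4: a=1 b=283/396 c=-547/792 d=547/7128
S(9/2) = 1587/704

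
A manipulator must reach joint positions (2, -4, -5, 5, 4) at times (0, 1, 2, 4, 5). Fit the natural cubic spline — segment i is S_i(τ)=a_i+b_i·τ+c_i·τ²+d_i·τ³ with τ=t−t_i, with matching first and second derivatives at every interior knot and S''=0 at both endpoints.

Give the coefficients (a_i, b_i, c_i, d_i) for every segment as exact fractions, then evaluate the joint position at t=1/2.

  seg 0: a=2 b=-422/61 c=0 d=56/61
  seg 1: a=-4 b=-254/61 c=168/61 d=25/61
  seg 2: a=-5 b=157/61 c=243/61 d=-169/122
  seg 3: a=5 b=115/61 c=-264/61 d=88/61
S(1/2) = -82/61

Δ: Δ0=-6, Δ1=-1, Δ2=5, Δ3=-1
row 1: diag=4, rhs=30; c'=1/4, d'=15/2
row 2: denom=6−1·1/4=23/4; d'=(36−1·15/2)/(23/4)=114/23
row 3: denom=6−2·8/23=122/23; d'=(-36−2·114/23)/(122/23)=-528/61
back: M3=-528/61
back: M2=114/23−8/23·-528/61=486/61
back: M1=15/2−1/4·486/61=336/61
M: M0=0, M1=336/61, M2=486/61, M3=-528/61, M4=0
seg 0: a=2, c=M0/2=0, d=(M1−M0)/(6·1)=56/61, b=Δ0−h0·(2M0+M1)/6=-422/61
seg 1: a=-4, c=M1/2=168/61, d=(M2−M1)/(6·1)=25/61, b=Δ1−h1·(2M1+M2)/6=-254/61
seg 2: a=-5, c=M2/2=243/61, d=(M3−M2)/(6·2)=-169/122, b=Δ2−h2·(2M2+M3)/6=157/61
seg 3: a=5, c=M3/2=-264/61, d=(M4−M3)/(6·1)=88/61, b=Δ3−h3·(2M3+M4)/6=115/61
t_q=1/2 → seg 0, τ=1/2; S=2+-422/61·τ+0·τ²+56/61·τ³=-82/61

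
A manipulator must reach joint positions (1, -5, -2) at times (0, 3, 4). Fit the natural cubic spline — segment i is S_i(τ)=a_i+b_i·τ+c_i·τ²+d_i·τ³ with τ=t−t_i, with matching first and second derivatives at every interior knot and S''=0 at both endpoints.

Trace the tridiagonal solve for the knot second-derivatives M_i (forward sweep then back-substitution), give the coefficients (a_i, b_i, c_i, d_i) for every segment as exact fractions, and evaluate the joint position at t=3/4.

  seg 0: a=1 b=-31/8 c=0 d=5/24
  seg 1: a=-5 b=7/4 c=15/8 d=-5/8
S(3/4) = -931/512

Δ: Δ0=-2, Δ1=3
row 1: diag=8, rhs=30; c'=1/8, d'=15/4
back: M1=15/4
M: M0=0, M1=15/4, M2=0
seg 0: a=1, c=M0/2=0, d=(M1−M0)/(6·3)=5/24, b=Δ0−h0·(2M0+M1)/6=-31/8
seg 1: a=-5, c=M1/2=15/8, d=(M2−M1)/(6·1)=-5/8, b=Δ1−h1·(2M1+M2)/6=7/4
t_q=3/4 → seg 0, τ=3/4; S=1+-31/8·τ+0·τ²+5/24·τ³=-931/512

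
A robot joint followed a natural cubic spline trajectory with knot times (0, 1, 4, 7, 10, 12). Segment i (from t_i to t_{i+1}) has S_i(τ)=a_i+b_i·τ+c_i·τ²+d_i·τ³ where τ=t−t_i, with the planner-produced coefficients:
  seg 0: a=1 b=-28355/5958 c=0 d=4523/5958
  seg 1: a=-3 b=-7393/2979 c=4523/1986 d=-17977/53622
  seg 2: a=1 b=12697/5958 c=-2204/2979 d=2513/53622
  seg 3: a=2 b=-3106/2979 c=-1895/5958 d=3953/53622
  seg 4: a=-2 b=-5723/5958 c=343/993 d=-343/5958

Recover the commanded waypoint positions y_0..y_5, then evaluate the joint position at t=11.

y_0 = S_0(0) = a_0 = 1
y_1 = S_1(0) = a_1 = -3
y_2 = S_2(0) = a_2 = 1
y_3 = S_3(0) = a_3 = 2
y_4 = S_4(0) = a_4 = -2
y_5 = S_4(2) = -3
t_q=11 is in segment 4 (τ=1); S_4(τ)=-2654/993

y_0=1 y_1=-3 y_2=1 y_3=2 y_4=-2 y_5=-3
S(11) = -2654/993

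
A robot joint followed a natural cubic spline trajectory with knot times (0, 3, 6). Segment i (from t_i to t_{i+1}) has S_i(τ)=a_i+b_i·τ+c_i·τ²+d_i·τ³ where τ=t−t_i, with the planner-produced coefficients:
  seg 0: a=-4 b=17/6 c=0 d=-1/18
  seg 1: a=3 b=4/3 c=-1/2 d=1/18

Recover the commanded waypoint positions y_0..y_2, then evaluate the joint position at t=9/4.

y_0=-4 y_1=3 y_2=4
S(9/4) = 223/128

y_0 = S_0(0) = a_0 = -4
y_1 = S_1(0) = a_1 = 3
y_2 = S_1(3) = 4
t_q=9/4 is in segment 0 (τ=9/4); S_0(τ)=223/128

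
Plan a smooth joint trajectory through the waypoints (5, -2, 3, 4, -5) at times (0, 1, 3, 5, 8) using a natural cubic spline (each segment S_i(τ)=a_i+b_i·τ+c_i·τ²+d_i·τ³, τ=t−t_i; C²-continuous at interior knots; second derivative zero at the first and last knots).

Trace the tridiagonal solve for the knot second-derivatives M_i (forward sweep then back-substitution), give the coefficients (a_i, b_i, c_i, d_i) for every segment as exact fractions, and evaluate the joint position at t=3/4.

  seg 0: a=5 b=-915/104 c=0 d=187/104
  seg 1: a=-2 b=-177/52 c=561/104 d=-127/104
  seg 2: a=3 b=183/52 c=-201/104 d=11/52
  seg 3: a=4 b=-87/52 c=-69/104 d=23/312
S(3/4) = -5591/6656

Δ: Δ0=-7, Δ1=5/2, Δ2=1/2, Δ3=-3
row 1: diag=6, rhs=57; c'=1/3, d'=19/2
row 2: denom=8−2·1/3=22/3; d'=(-12−2·19/2)/(22/3)=-93/22
row 3: denom=10−2·3/11=104/11; d'=(-21−2·-93/22)/(104/11)=-69/52
back: M3=-69/52
back: M2=-93/22−3/11·-69/52=-201/52
back: M1=19/2−1/3·-201/52=561/52
M: M0=0, M1=561/52, M2=-201/52, M3=-69/52, M4=0
seg 0: a=5, c=M0/2=0, d=(M1−M0)/(6·1)=187/104, b=Δ0−h0·(2M0+M1)/6=-915/104
seg 1: a=-2, c=M1/2=561/104, d=(M2−M1)/(6·2)=-127/104, b=Δ1−h1·(2M1+M2)/6=-177/52
seg 2: a=3, c=M2/2=-201/104, d=(M3−M2)/(6·2)=11/52, b=Δ2−h2·(2M2+M3)/6=183/52
seg 3: a=4, c=M3/2=-69/104, d=(M4−M3)/(6·3)=23/312, b=Δ3−h3·(2M3+M4)/6=-87/52
t_q=3/4 → seg 0, τ=3/4; S=5+-915/104·τ+0·τ²+187/104·τ³=-5591/6656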